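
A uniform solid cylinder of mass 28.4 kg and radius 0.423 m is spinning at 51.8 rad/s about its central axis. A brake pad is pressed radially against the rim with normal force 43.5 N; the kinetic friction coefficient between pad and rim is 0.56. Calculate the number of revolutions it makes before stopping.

≈ 52.7 revolutions

I = ½MR² = (1/2)(28.4)(0.423)² = 2.541 kg·m².
Friction force f = μN = (0.56)(43.5) = 24.36 N at the rim; torque magnitude τ = fR = 10.30 N·m, opposing ω.
|α| = τ/I = 10.30/2.541 = 4.056 rad/s² (deceleration).
ω² = ω₀² − 2|α|θ with ω = 0 ⇒ θ = ω₀²/(2|α|) = 330.8 rad = 52.65 rev.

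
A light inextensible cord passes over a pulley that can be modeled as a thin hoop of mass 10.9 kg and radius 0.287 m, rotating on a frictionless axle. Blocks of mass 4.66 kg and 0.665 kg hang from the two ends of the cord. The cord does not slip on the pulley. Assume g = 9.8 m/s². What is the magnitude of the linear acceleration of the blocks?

I = MR² = (10.9)(0.287)² = 0.8978 kg·m².
Heavier block: m₁g − T₁ = m₁a. Lighter block: T₂ − m₂g = m₂a.
Pulley: (T₁ − T₂)R = Iα = I(a/R), so T₁ − T₂ = (I/R²)a = 1·M_p a = 10.90·a.
Adding the three: (m₁ − m₂)g = (m₁ + m₂ + 10.90)a, so a = (4.66 − 0.665)(9.8)/(4.66 + 0.665 + 10.90) = 2.413 m/s².

a ≈ 2.41 m/s²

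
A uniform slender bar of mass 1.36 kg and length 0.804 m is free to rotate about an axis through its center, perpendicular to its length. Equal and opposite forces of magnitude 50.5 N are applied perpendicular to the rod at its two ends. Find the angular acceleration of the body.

I = (1/12)ML² = (1/12)(1.36)(0.804)² = 0.07326 kg·m².
The couple gives τ = F·(L/2) + F·(L/2) = F L = (50.5)(0.804) = 40.60 N·m.
Newton's second law for rotation, τ = Iα, gives α = τ/I = 40.60/0.07326 = 554.2 rad/s².

α ≈ 554 rad/s²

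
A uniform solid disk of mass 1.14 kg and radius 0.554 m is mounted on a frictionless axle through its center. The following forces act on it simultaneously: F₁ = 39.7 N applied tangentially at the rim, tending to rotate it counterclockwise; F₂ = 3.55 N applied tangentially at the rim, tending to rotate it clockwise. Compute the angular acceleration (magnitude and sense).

I = ½MR² = (1/2)(1.14)(0.554)² = 0.1749 kg·m².
Taking counterclockwise as positive: τ₁ = +(39.7)(0.554) = +21.99 N·m; τ₂ = −(3.55)(0.554) = −1.967 N·m.
Net torque τ = 20.03 N·m.
α = τ/I = 20.03/0.1749 = 114.5 rad/s².

α ≈ 114 rad/s², counterclockwise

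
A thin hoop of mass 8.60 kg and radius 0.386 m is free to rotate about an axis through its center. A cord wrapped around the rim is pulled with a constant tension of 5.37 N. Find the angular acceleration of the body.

α ≈ 1.62 rad/s²

I = MR² = (8.60)(0.386)² = 1.281 kg·m².
τ = F R = (5.37)(0.386) = 2.073 N·m.
From τ = Iα: α = 2.073/1.281 = 1.618 rad/s².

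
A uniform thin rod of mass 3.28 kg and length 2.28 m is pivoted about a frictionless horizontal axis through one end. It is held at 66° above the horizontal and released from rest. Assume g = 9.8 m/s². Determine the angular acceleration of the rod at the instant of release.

α ≈ 2.62 rad/s²

About the pivot, I = (1/3)ML² = (1/3)(3.28)(2.28)² = 5.684 kg·m².
The weight acts at the center, a distance L/2 = 1.140 m from the pivot; τ = Mg(L/2) cos 66° = 14.90 N·m.
α = τ/I = 14.90/5.684 = 2.622 rad/s².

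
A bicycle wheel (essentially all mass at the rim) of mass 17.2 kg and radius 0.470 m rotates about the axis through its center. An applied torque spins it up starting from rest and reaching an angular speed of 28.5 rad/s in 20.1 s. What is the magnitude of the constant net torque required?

τ ≈ 5.39 N·m

I = MR² = (17.2)(0.470)² = 3.799 kg·m².
α = Δω/Δt = (28.5 − 0)/20.1 = 1.418 rad/s².
τ = Iα = (3.799)(1.418) = 5.387 N·m.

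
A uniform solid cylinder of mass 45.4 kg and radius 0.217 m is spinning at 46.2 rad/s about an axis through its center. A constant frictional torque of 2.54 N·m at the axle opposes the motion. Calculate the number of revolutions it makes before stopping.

I = ½MR² = (1/2)(45.4)(0.217)² = 1.069 kg·m².
The net torque has magnitude 2.54 N·m, opposing ω.
|α| = τ/I = 2.540/1.069 = 2.376 rad/s² (deceleration).
ω² = ω₀² − 2|α|θ with ω = 0 ⇒ θ = ω₀²/(2|α|) = 449.1 rad = 71.48 rev.

≈ 71.5 revolutions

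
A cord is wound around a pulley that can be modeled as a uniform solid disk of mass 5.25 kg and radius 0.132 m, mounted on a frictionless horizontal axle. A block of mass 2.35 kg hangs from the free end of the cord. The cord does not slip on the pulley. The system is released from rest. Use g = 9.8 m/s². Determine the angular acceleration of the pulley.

α ≈ 35.1 rad/s²

I = ½MR² = (1/2)(5.25)(0.132)² = 0.04574 kg·m².
Block: mg − T = ma. Pulley: TR = Iα. No-slip: a = αR, so T = (I/R²)a = 2.625·a.
Then mg = (m + 2.625)a, so a = (2.35)(9.8)/(2.35 + 2.625) = 4.629 m/s².
α = a/R = 4.629/0.132 = 35.07 rad/s².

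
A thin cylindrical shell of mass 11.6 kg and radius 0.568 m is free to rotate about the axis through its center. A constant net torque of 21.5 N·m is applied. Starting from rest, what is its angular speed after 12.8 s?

ω ≈ 73.5 rad/s

I = MR² = (11.6)(0.568)² = 3.742 kg·m².
α = τ/I = 21.5/3.742 = 5.745 rad/s².
ω = ω₀ + αt = 0 + (5.745)(12.8) = 73.53 rad/s.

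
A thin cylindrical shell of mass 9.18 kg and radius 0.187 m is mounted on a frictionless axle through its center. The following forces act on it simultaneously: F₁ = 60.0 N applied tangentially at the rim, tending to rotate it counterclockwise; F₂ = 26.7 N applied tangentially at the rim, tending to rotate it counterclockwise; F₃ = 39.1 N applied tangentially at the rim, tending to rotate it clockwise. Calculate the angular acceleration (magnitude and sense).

I = MR² = (9.18)(0.187)² = 0.3210 kg·m².
Taking counterclockwise as positive: τ₁ = +(60.0)(0.187) = +11.22 N·m; τ₂ = +(26.7)(0.187) = +4.993 N·m; τ₃ = −(39.1)(0.187) = −7.312 N·m.
Net torque τ = 8.901 N·m.
α = τ/I = 8.901/0.3210 = 27.73 rad/s².

α ≈ 27.7 rad/s², counterclockwise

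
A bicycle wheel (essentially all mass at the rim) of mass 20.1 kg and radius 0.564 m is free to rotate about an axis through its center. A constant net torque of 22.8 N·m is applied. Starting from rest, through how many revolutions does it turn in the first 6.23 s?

I = MR² = (20.1)(0.564)² = 6.394 kg·m².
α = τ/I = 22.8/6.394 = 3.566 rad/s².
θ = ½αt² = ½(3.566)(6.23)² = 69.20 rad.
Revolutions = θ/(2π) = 11.01.

≈ 11.0 revolutions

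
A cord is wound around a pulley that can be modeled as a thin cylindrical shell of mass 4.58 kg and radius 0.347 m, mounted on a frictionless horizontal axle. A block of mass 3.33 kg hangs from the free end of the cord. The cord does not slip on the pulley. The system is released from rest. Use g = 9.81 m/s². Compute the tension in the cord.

T ≈ 18.9 N

I = MR² = (4.58)(0.347)² = 0.5515 kg·m².
Block: mg − T = ma. Pulley: TR = Iα. No-slip: a = αR, so T = (I/R²)a = 4.580·a.
Then mg = (m + 4.580)a, so a = (3.33)(9.81)/(3.33 + 4.580) = 4.130 m/s².
T = 4.580·a = 18.91 N.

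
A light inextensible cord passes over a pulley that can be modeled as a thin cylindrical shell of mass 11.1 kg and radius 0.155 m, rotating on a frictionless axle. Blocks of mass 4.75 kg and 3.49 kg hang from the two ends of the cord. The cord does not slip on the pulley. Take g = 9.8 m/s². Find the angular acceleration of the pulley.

α ≈ 4.12 rad/s²

I = MR² = (11.1)(0.155)² = 0.2667 kg·m².
Heavier block: m₁g − T₁ = m₁a. Lighter block: T₂ − m₂g = m₂a.
Pulley: (T₁ − T₂)R = Iα = I(a/R), so T₁ − T₂ = (I/R²)a = 1·M_p a = 11.10·a.
Adding the three: (m₁ − m₂)g = (m₁ + m₂ + 11.10)a, so a = (4.75 − 3.49)(9.8)/(4.75 + 3.49 + 11.10) = 0.6385 m/s².
α = a/R = 0.6385/0.155 = 4.119 rad/s².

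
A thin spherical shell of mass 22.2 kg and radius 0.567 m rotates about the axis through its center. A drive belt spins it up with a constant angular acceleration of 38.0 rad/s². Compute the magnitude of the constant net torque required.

I = (2/3)MR² = (2/3)(22.2)(0.567)² = 4.758 kg·m².
τ = Iα = (4.758)(38.00) = 180.8 N·m.

τ ≈ 181 N·m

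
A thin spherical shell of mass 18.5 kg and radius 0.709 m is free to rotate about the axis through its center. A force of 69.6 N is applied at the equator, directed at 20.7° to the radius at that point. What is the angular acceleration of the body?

I = (2/3)MR² = (2/3)(18.5)(0.709)² = 6.200 kg·m².
Only the tangential component produces torque: τ = F R sinθ = (69.6)(0.709) sin 20.7° = 17.44 N·m.
From τ = Iα: α = 17.44/6.200 = 2.813 rad/s².

α ≈ 2.81 rad/s²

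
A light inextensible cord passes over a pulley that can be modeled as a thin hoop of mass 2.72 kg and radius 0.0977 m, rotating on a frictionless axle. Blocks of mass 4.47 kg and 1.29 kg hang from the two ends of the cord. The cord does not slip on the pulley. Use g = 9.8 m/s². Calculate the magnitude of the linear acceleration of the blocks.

a ≈ 3.67 m/s²

I = MR² = (2.72)(0.0977)² = 0.02596 kg·m².
Heavier block: m₁g − T₁ = m₁a. Lighter block: T₂ − m₂g = m₂a.
Pulley: (T₁ − T₂)R = Iα = I(a/R), so T₁ − T₂ = (I/R²)a = 1·M_p a = 2.720·a.
Adding the three: (m₁ − m₂)g = (m₁ + m₂ + 2.720)a, so a = (4.47 − 1.29)(9.8)/(4.47 + 1.29 + 2.720) = 3.675 m/s².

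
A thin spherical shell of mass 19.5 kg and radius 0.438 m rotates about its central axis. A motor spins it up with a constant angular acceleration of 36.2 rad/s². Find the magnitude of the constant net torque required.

τ ≈ 90.3 N·m

I = (2/3)MR² = (2/3)(19.5)(0.438)² = 2.494 kg·m².
τ = Iα = (2.494)(36.20) = 90.28 N·m.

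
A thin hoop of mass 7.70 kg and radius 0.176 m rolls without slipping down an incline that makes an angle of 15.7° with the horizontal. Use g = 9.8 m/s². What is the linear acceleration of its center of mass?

Translation along the incline: Mg sinθ − f = Ma.
Rotation about the center: fR = Iα with I = MR². No-slip gives a = αR, so f = (I/R²)a = M a.
Substituting: Mg sinθ = (1 + 1.000)Ma, so a = g sinθ/(1 + 1.000) = (9.8) sin 15.7° / 2.000 = 1.326 m/s².

a ≈ 1.33 m/s²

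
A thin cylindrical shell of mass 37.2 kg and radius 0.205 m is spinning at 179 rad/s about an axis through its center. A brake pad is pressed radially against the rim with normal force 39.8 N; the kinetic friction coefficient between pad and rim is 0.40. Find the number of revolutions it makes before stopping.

≈ 1220 revolutions

I = MR² = (37.2)(0.205)² = 1.563 kg·m².
Friction force f = μN = (0.40)(39.8) = 15.92 N at the rim; torque magnitude τ = fR = 3.264 N·m, opposing ω.
|α| = τ/I = 3.264/1.563 = 2.088 rad/s² (deceleration).
ω² = ω₀² − 2|α|θ with ω = 0 ⇒ θ = ω₀²/(2|α|) = 7674 rad = 1221 rev.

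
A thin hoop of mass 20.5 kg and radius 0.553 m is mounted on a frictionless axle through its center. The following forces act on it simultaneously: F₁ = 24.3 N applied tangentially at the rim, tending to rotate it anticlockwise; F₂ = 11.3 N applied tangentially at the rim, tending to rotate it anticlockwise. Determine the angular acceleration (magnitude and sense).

I = MR² = (20.5)(0.553)² = 6.269 kg·m².
Taking anticlockwise as positive: τ₁ = +(24.3)(0.553) = +13.44 N·m; τ₂ = +(11.3)(0.553) = +6.249 N·m.
Net torque τ = 19.69 N·m.
α = τ/I = 19.69/6.269 = 3.140 rad/s².

α ≈ 3.14 rad/s², anticlockwise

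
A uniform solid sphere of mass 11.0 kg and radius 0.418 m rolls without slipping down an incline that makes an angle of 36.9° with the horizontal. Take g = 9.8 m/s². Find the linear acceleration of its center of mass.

Translation along the incline: Mg sinθ − f = Ma.
Rotation about the center: fR = Iα with I = (2/5)MR². No-slip gives a = αR, so f = (I/R²)a = (2/5)M a.
Substituting: Mg sinθ = (1 + 0.4000)Ma, so a = g sinθ/(1 + 0.4000) = (9.8) sin 36.9° / 1.400 = 4.203 m/s².

a ≈ 4.20 m/s²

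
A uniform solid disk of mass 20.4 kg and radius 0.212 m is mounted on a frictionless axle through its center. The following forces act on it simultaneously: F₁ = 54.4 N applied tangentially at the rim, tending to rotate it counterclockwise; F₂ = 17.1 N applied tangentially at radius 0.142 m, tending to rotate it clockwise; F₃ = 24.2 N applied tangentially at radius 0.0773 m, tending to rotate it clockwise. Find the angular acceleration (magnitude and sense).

I = ½MR² = (1/2)(20.4)(0.212)² = 0.4584 kg·m².
Taking counterclockwise as positive: τ₁ = +(54.4)(0.212) = +11.53 N·m; τ₂ = −(17.1)(0.142) = −2.428 N·m; τ₃ = −(24.2)(0.0773) = −1.871 N·m.
Net torque τ = 7.234 N·m.
α = τ/I = 7.234/0.4584 = 15.78 rad/s².

α ≈ 15.8 rad/s², counterclockwise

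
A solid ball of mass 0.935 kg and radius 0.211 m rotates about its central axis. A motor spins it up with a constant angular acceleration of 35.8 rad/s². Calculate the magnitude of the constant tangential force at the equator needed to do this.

I = (2/5)MR² = (2/5)(0.935)(0.211)² = 0.01665 kg·m².
The required torque is τ = Iα = (0.01665)(35.80) = 0.5961 N·m.
A tangential force at the equator gives τ = FR, so F = τ/R = 0.5961/0.211 = 2.825 N.

F ≈ 2.83 N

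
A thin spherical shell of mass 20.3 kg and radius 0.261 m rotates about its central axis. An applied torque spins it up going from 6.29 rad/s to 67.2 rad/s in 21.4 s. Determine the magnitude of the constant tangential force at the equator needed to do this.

I = (2/3)MR² = (2/3)(20.3)(0.261)² = 0.9219 kg·m².
α = Δω/Δt = (67.2 − 6.29)/21.4 = 2.846 rad/s².
The required torque is τ = Iα = (0.9219)(2.846) = 2.624 N·m.
A tangential force at the equator gives τ = FR, so F = τ/R = 2.624/0.261 = 10.05 N.

F ≈ 10.1 N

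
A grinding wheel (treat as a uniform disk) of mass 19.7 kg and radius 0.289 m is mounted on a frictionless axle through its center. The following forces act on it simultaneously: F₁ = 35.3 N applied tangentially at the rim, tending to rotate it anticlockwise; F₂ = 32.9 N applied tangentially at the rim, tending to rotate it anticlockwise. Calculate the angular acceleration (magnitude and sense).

α ≈ 24.0 rad/s², anticlockwise

I = ½MR² = (1/2)(19.7)(0.289)² = 0.8227 kg·m².
Taking anticlockwise as positive: τ₁ = +(35.3)(0.289) = +10.20 N·m; τ₂ = +(32.9)(0.289) = +9.508 N·m.
Net torque τ = 19.71 N·m.
α = τ/I = 19.71/0.8227 = 23.96 rad/s².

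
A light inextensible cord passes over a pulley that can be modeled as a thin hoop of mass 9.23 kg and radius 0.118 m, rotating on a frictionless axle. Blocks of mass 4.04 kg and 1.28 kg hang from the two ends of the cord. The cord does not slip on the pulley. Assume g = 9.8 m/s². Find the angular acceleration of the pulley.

α ≈ 15.8 rad/s²

I = MR² = (9.23)(0.118)² = 0.1285 kg·m².
Heavier block: m₁g − T₁ = m₁a. Lighter block: T₂ − m₂g = m₂a.
Pulley: (T₁ − T₂)R = Iα = I(a/R), so T₁ − T₂ = (I/R²)a = 1·M_p a = 9.230·a.
Adding the three: (m₁ − m₂)g = (m₁ + m₂ + 9.230)a, so a = (4.04 − 1.28)(9.8)/(4.04 + 1.28 + 9.230) = 1.859 m/s².
α = a/R = 1.859/0.118 = 15.75 rad/s².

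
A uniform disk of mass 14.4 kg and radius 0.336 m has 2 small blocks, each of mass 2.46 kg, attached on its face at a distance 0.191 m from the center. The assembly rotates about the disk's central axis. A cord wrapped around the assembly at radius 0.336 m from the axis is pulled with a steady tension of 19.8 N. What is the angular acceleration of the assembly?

I_disk = ½MR² = ½(14.4)(0.336)² = 0.8129 kg·m².
I_blocks = 2·m·r² = 2(2.46)(0.191)² = 0.1795 kg·m².
Total I = 0.9923 kg·m².
τ = F r = (19.8)(0.336) = 6.653 N·m.
α = τ/I = 6.653/0.9923 = 6.704 rad/s².

α ≈ 6.70 rad/s²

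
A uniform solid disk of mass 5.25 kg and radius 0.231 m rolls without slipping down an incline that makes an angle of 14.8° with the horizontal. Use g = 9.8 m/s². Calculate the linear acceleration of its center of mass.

a ≈ 1.67 m/s²

Translation along the incline: Mg sinθ − f = Ma.
Rotation about the center: fR = Iα with I = ½MR². No-slip gives a = αR, so f = (I/R²)a = (1/2)M a.
Substituting: Mg sinθ = (1 + 0.5000)Ma, so a = g sinθ/(1 + 0.5000) = (9.8) sin 14.8° / 1.500 = 1.669 m/s².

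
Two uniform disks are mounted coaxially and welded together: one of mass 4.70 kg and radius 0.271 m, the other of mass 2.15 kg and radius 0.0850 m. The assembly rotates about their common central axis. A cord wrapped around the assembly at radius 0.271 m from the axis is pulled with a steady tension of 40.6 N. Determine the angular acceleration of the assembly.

α ≈ 61.0 rad/s²

I = ½M₁R₁² + ½M₂R₂² = ½(4.70)(0.271)² + ½(2.15)(0.0850)² = 0.1804 kg·m².
τ = F r = (40.6)(0.271) = 11.00 N·m.
α = τ/I = 11.00/0.1804 = 61.01 rad/s².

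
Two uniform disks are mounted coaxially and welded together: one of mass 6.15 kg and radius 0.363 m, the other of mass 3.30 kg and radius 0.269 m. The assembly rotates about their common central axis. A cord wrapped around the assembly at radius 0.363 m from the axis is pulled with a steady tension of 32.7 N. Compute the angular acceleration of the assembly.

α ≈ 22.6 rad/s²

I = ½M₁R₁² + ½M₂R₂² = ½(6.15)(0.363)² + ½(3.30)(0.269)² = 0.5246 kg·m².
τ = F r = (32.7)(0.363) = 11.87 N·m.
α = τ/I = 11.87/0.5246 = 22.63 rad/s².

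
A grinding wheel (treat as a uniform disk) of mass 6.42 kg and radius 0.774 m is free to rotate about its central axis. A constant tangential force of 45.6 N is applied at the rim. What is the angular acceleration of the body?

I = ½MR² = (1/2)(6.42)(0.774)² = 1.923 kg·m².
τ = F R = (45.6)(0.774) = 35.29 N·m.
Newton's second law for rotation, τ = Iα, gives α = τ/I = 35.29/1.923 = 18.35 rad/s².

α ≈ 18.4 rad/s²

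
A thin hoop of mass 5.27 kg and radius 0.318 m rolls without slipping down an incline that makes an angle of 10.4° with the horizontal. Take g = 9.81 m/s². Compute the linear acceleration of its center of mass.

a ≈ 0.885 m/s²

Translation along the incline: Mg sinθ − f = Ma.
Rotation about the center: fR = Iα with I = MR². No-slip gives a = αR, so f = (I/R²)a = M a.
Substituting: Mg sinθ = (1 + 1.000)Ma, so a = g sinθ/(1 + 1.000) = (9.81) sin 10.4° / 2.000 = 0.8854 m/s².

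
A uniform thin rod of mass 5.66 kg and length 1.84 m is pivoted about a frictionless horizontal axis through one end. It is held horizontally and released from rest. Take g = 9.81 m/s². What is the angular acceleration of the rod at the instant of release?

About the pivot, I = (1/3)ML² = (1/3)(5.66)(1.84)² = 6.387 kg·m².
The weight acts at the center, a distance L/2 = 0.9200 m from the pivot; τ = Mg(L/2) = 51.08 N·m.
α = τ/I = 51.08/6.387 = 7.997 rad/s².

α ≈ 8.00 rad/s²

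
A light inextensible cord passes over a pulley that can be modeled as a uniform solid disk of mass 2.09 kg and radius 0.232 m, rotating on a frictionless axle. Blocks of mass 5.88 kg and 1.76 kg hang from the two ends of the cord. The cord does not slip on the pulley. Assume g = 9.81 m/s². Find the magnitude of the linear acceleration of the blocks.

a ≈ 4.65 m/s²

I = ½MR² = (1/2)(2.09)(0.232)² = 0.05625 kg·m².
Heavier block: m₁g − T₁ = m₁a. Lighter block: T₂ − m₂g = m₂a.
Pulley: (T₁ − T₂)R = Iα = I(a/R), so T₁ − T₂ = (I/R²)a = (1/2)M_p a = 1.045·a.
Adding the three: (m₁ − m₂)g = (m₁ + m₂ + 1.045)a, so a = (5.88 − 1.76)(9.81)/(5.88 + 1.76 + 1.045) = 4.654 m/s².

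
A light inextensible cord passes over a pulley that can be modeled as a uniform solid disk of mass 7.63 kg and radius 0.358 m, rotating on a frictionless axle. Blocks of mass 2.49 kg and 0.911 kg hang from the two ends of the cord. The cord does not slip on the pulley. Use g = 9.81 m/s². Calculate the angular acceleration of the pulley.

I = ½MR² = (1/2)(7.63)(0.358)² = 0.4889 kg·m².
Heavier block: m₁g − T₁ = m₁a. Lighter block: T₂ − m₂g = m₂a.
Pulley: (T₁ − T₂)R = Iα = I(a/R), so T₁ − T₂ = (I/R²)a = (1/2)M_p a = 3.815·a.
Adding the three: (m₁ − m₂)g = (m₁ + m₂ + 3.815)a, so a = (2.49 − 0.911)(9.81)/(2.49 + 0.911 + 3.815) = 2.147 m/s².
α = a/R = 2.147/0.358 = 5.996 rad/s².

α ≈ 6.00 rad/s²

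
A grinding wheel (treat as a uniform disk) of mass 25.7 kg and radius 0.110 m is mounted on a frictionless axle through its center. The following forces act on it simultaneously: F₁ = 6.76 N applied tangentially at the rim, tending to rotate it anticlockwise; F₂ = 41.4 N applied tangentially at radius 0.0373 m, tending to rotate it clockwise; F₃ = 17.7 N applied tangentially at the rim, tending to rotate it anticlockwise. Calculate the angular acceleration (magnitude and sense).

I = ½MR² = (1/2)(25.7)(0.110)² = 0.1555 kg·m².
Taking anticlockwise as positive: τ₁ = +(6.76)(0.110) = +0.7436 N·m; τ₂ = −(41.4)(0.0373) = −1.544 N·m; τ₃ = +(17.7)(0.110) = +1.947 N·m.
Net torque τ = 1.146 N·m.
α = τ/I = 1.146/0.1555 = 7.373 rad/s².

α ≈ 7.37 rad/s², anticlockwise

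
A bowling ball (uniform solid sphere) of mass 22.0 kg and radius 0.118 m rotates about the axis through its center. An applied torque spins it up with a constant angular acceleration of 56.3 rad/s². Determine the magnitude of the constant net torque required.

I = (2/5)MR² = (2/5)(22.0)(0.118)² = 0.1225 kg·m².
τ = Iα = (0.1225)(56.30) = 6.899 N·m.

τ ≈ 6.90 N·m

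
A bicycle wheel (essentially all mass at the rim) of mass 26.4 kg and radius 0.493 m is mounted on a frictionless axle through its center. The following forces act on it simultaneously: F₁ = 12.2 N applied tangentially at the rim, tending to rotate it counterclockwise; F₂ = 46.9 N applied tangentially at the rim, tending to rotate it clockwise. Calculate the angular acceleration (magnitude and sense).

I = MR² = (26.4)(0.493)² = 6.416 kg·m².
Taking counterclockwise as positive: τ₁ = +(12.2)(0.493) = +6.015 N·m; τ₂ = −(46.9)(0.493) = −23.12 N·m.
Net torque τ = -17.11 N·m.
α = τ/I = -17.11/6.416 = -2.666 rad/s².

α ≈ 2.67 rad/s², clockwise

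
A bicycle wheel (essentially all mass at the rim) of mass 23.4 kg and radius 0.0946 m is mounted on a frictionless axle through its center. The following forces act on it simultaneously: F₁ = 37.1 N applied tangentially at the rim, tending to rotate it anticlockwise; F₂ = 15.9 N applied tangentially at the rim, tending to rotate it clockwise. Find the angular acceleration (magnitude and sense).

I = MR² = (23.4)(0.0946)² = 0.2094 kg·m².
Taking anticlockwise as positive: τ₁ = +(37.1)(0.0946) = +3.510 N·m; τ₂ = −(15.9)(0.0946) = −1.504 N·m.
Net torque τ = 2.006 N·m.
α = τ/I = 2.006/0.2094 = 9.577 rad/s².

α ≈ 9.58 rad/s², anticlockwise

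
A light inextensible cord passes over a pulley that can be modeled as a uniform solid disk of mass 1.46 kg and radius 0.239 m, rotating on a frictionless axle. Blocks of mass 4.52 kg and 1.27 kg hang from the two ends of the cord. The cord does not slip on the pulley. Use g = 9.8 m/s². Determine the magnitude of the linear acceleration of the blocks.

a ≈ 4.88 m/s²

I = ½MR² = (1/2)(1.46)(0.239)² = 0.04170 kg·m².
Heavier block: m₁g − T₁ = m₁a. Lighter block: T₂ − m₂g = m₂a.
Pulley: (T₁ − T₂)R = Iα = I(a/R), so T₁ − T₂ = (I/R²)a = (1/2)M_p a = 0.7300·a.
Adding the three: (m₁ − m₂)g = (m₁ + m₂ + 0.7300)a, so a = (4.52 − 1.27)(9.8)/(4.52 + 1.27 + 0.7300) = 4.885 m/s².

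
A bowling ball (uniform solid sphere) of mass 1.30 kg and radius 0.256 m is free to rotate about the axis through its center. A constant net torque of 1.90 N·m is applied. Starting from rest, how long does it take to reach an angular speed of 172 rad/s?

t ≈ 3.09 s

I = (2/5)MR² = (2/5)(1.30)(0.256)² = 0.03408 kg·m².
α = τ/I = 1.90/0.03408 = 55.75 rad/s².
ω = αt ⇒ t = ω/α = 172/55.75 = 3.085 s.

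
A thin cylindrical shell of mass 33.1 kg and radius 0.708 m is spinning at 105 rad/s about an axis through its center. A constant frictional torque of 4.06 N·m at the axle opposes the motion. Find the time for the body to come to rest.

t ≈ 429 s

I = MR² = (33.1)(0.708)² = 16.59 kg·m².
The net torque has magnitude 4.06 N·m, opposing ω.
|α| = τ/I = 4.060/16.59 = 0.2447 rad/s² (deceleration).
0 = ω₀ − |α|t ⇒ t = ω₀/|α| = 105/0.2447 = 429.1 s.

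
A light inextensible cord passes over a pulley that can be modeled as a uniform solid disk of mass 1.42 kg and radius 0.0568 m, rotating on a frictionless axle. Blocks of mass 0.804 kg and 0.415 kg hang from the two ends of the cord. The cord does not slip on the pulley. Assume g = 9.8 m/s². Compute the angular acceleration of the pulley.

I = ½MR² = (1/2)(1.42)(0.0568)² = 0.002291 kg·m².
Heavier block: m₁g − T₁ = m₁a. Lighter block: T₂ − m₂g = m₂a.
Pulley: (T₁ − T₂)R = Iα = I(a/R), so T₁ − T₂ = (I/R²)a = (1/2)M_p a = 0.7100·a.
Adding the three: (m₁ − m₂)g = (m₁ + m₂ + 0.7100)a, so a = (0.804 − 0.415)(9.8)/(0.804 + 0.415 + 0.7100) = 1.976 m/s².
α = a/R = 1.976/0.0568 = 34.79 rad/s².

α ≈ 34.8 rad/s²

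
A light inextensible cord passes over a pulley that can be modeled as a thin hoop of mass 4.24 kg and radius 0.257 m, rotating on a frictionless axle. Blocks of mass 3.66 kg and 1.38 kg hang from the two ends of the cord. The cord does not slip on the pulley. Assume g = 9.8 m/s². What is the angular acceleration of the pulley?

α ≈ 9.37 rad/s²

I = MR² = (4.24)(0.257)² = 0.2800 kg·m².
Heavier block: m₁g − T₁ = m₁a. Lighter block: T₂ − m₂g = m₂a.
Pulley: (T₁ − T₂)R = Iα = I(a/R), so T₁ − T₂ = (I/R²)a = 1·M_p a = 4.240·a.
Adding the three: (m₁ − m₂)g = (m₁ + m₂ + 4.240)a, so a = (3.66 − 1.38)(9.8)/(3.66 + 1.38 + 4.240) = 2.408 m/s².
α = a/R = 2.408/0.257 = 9.369 rad/s².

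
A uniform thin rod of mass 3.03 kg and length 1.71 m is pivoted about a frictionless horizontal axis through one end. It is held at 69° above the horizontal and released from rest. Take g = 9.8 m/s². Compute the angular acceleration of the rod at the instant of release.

α ≈ 3.08 rad/s²

About the pivot, I = (1/3)ML² = (1/3)(3.03)(1.71)² = 2.953 kg·m².
The weight acts at the center, a distance L/2 = 0.8550 m from the pivot; τ = Mg(L/2) cos 69° = 9.098 N·m.
α = τ/I = 9.098/2.953 = 3.081 rad/s².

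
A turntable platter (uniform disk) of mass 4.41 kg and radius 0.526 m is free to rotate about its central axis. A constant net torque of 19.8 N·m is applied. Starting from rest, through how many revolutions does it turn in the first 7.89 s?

≈ 161 revolutions

I = ½MR² = (1/2)(4.41)(0.526)² = 0.6101 kg·m².
α = τ/I = 19.8/0.6101 = 32.46 rad/s².
θ = ½αt² = ½(32.46)(7.89)² = 1010 rad.
Revolutions = θ/(2π) = 160.8.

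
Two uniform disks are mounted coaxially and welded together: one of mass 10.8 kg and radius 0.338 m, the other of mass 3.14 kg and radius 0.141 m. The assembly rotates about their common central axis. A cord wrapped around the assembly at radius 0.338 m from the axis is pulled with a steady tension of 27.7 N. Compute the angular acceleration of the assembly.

I = ½M₁R₁² + ½M₂R₂² = ½(10.8)(0.338)² + ½(3.14)(0.141)² = 0.6481 kg·m².
τ = F r = (27.7)(0.338) = 9.363 N·m.
α = τ/I = 9.363/0.6481 = 14.45 rad/s².

α ≈ 14.4 rad/s²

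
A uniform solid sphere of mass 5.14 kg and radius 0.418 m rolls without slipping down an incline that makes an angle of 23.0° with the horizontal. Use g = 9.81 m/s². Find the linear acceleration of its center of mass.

a ≈ 2.74 m/s²

Translation along the incline: Mg sinθ − f = Ma.
Rotation about the center: fR = Iα with I = (2/5)MR². No-slip gives a = αR, so f = (I/R²)a = (2/5)M a.
Substituting: Mg sinθ = (1 + 0.4000)Ma, so a = g sinθ/(1 + 0.4000) = (9.81) sin 23.0° / 1.400 = 2.738 m/s².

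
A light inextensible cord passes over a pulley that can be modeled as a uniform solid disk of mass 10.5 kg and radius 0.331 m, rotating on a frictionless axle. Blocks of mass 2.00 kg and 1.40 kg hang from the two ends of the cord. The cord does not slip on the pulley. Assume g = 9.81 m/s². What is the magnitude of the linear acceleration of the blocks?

a ≈ 0.680 m/s²

I = ½MR² = (1/2)(10.5)(0.331)² = 0.5752 kg·m².
Heavier block: m₁g − T₁ = m₁a. Lighter block: T₂ − m₂g = m₂a.
Pulley: (T₁ − T₂)R = Iα = I(a/R), so T₁ − T₂ = (I/R²)a = (1/2)M_p a = 5.250·a.
Adding the three: (m₁ − m₂)g = (m₁ + m₂ + 5.250)a, so a = (2.00 − 1.40)(9.81)/(2.00 + 1.40 + 5.250) = 0.6805 m/s².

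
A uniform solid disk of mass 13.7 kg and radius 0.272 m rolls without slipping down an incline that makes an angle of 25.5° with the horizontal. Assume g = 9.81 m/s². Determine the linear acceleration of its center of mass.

Translation along the incline: Mg sinθ − f = Ma.
Rotation about the center: fR = Iα with I = ½MR². No-slip gives a = αR, so f = (I/R²)a = (1/2)M a.
Substituting: Mg sinθ = (1 + 0.5000)Ma, so a = g sinθ/(1 + 0.5000) = (9.81) sin 25.5° / 1.500 = 2.816 m/s².

a ≈ 2.82 m/s²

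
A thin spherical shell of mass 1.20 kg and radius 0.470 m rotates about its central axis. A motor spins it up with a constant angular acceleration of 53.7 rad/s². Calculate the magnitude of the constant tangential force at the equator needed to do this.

I = (2/3)MR² = (2/3)(1.20)(0.470)² = 0.1767 kg·m².
The required torque is τ = Iα = (0.1767)(53.70) = 9.490 N·m.
A tangential force at the equator gives τ = FR, so F = τ/R = 9.490/0.470 = 20.19 N.

F ≈ 20.2 N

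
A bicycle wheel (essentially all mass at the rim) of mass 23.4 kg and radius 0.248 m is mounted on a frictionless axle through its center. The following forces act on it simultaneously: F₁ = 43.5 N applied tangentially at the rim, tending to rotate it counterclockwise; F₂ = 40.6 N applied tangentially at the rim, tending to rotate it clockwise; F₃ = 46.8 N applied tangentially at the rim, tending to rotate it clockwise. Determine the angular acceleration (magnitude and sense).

α ≈ 7.56 rad/s², clockwise

I = MR² = (23.4)(0.248)² = 1.439 kg·m².
Taking counterclockwise as positive: τ₁ = +(43.5)(0.248) = +10.79 N·m; τ₂ = −(40.6)(0.248) = −10.07 N·m; τ₃ = −(46.8)(0.248) = −11.61 N·m.
Net torque τ = -10.89 N·m.
α = τ/I = -10.89/1.439 = -7.565 rad/s².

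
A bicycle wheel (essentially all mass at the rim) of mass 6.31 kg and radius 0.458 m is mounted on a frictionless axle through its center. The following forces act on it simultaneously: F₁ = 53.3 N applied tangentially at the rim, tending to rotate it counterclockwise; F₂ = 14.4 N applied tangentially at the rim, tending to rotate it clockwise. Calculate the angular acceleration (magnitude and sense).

α ≈ 13.5 rad/s², counterclockwise

I = MR² = (6.31)(0.458)² = 1.324 kg·m².
Taking counterclockwise as positive: τ₁ = +(53.3)(0.458) = +24.41 N·m; τ₂ = −(14.4)(0.458) = −6.595 N·m.
Net torque τ = 17.82 N·m.
α = τ/I = 17.82/1.324 = 13.46 rad/s².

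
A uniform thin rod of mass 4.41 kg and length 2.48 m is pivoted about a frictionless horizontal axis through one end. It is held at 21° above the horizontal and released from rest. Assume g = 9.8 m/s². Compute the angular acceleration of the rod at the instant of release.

α ≈ 5.53 rad/s²

About the pivot, I = (1/3)ML² = (1/3)(4.41)(2.48)² = 9.041 kg·m².
The weight acts at the center, a distance L/2 = 1.240 m from the pivot; τ = Mg(L/2) cos 21° = 50.03 N·m.
α = τ/I = 50.03/9.041 = 5.534 rad/s².
(Equivalently α = (3g/(2L)) cos 21° = 5.534 rad/s².)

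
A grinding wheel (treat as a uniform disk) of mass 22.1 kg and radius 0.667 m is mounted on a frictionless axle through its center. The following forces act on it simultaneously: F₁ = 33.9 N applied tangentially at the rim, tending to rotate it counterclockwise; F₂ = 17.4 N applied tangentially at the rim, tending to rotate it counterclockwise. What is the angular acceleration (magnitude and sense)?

α ≈ 6.96 rad/s², counterclockwise

I = ½MR² = (1/2)(22.1)(0.667)² = 4.916 kg·m².
Taking counterclockwise as positive: τ₁ = +(33.9)(0.667) = +22.61 N·m; τ₂ = +(17.4)(0.667) = +11.61 N·m.
Net torque τ = 34.22 N·m.
α = τ/I = 34.22/4.916 = 6.960 rad/s².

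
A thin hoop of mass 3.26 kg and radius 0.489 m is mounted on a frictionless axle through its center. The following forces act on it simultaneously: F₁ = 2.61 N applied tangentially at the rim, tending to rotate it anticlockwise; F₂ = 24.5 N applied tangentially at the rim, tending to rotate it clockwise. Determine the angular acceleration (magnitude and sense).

I = MR² = (3.26)(0.489)² = 0.7795 kg·m².
Taking anticlockwise as positive: τ₁ = +(2.61)(0.489) = +1.276 N·m; τ₂ = −(24.5)(0.489) = −11.98 N·m.
Net torque τ = -10.70 N·m.
α = τ/I = -10.70/0.7795 = -13.73 rad/s².

α ≈ 13.7 rad/s², clockwise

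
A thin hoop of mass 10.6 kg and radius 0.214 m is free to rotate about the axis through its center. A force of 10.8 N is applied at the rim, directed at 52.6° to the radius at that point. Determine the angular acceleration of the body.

I = MR² = (10.6)(0.214)² = 0.4854 kg·m².
Only the tangential component produces torque: τ = F R sinθ = (10.8)(0.214) sin 52.6° = 1.836 N·m.
Newton's second law for rotation, τ = Iα, gives α = τ/I = 1.836/0.4854 = 3.782 rad/s².

α ≈ 3.78 rad/s²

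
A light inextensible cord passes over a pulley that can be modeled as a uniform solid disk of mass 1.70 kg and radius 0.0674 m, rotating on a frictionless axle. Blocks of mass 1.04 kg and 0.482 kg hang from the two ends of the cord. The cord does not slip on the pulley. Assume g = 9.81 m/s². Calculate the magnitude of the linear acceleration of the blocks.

a ≈ 2.31 m/s²

I = ½MR² = (1/2)(1.70)(0.0674)² = 0.003861 kg·m².
Heavier block: m₁g − T₁ = m₁a. Lighter block: T₂ − m₂g = m₂a.
Pulley: (T₁ − T₂)R = Iα = I(a/R), so T₁ − T₂ = (I/R²)a = (1/2)M_p a = 0.8500·a.
Adding the three: (m₁ − m₂)g = (m₁ + m₂ + 0.8500)a, so a = (1.04 − 0.482)(9.81)/(1.04 + 0.482 + 0.8500) = 2.308 m/s².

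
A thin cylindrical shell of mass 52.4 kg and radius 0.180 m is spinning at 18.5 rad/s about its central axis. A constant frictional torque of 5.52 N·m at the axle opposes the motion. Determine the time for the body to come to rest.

t ≈ 5.69 s

I = MR² = (52.4)(0.180)² = 1.698 kg·m².
The net torque has magnitude 5.52 N·m, opposing ω.
|α| = τ/I = 5.520/1.698 = 3.251 rad/s² (deceleration).
0 = ω₀ − |α|t ⇒ t = ω₀/|α| = 18.5/3.251 = 5.690 s.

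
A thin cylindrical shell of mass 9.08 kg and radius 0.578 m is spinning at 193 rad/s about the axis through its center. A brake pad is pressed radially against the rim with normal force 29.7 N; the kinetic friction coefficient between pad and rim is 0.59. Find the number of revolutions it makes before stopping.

≈ 888 revolutions

I = MR² = (9.08)(0.578)² = 3.033 kg·m².
Friction force f = μN = (0.59)(29.7) = 17.52 N at the rim; torque magnitude τ = fR = 10.13 N·m, opposing ω.
|α| = τ/I = 10.13/3.033 = 3.339 rad/s² (deceleration).
ω² = ω₀² − 2|α|θ with ω = 0 ⇒ θ = ω₀²/(2|α|) = 5578 rad = 887.8 rev.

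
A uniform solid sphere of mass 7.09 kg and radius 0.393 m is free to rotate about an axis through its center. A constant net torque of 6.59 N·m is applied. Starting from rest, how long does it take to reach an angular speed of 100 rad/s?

I = (2/5)MR² = (2/5)(7.09)(0.393)² = 0.4380 kg·m².
α = τ/I = 6.59/0.4380 = 15.05 rad/s².
ω = αt ⇒ t = ω/α = 100/15.05 = 6.647 s.

t ≈ 6.65 s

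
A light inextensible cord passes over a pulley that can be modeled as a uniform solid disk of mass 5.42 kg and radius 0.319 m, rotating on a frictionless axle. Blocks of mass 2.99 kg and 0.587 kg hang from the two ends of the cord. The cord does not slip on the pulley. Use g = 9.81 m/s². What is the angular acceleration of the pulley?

α ≈ 11.8 rad/s²

I = ½MR² = (1/2)(5.42)(0.319)² = 0.2758 kg·m².
Heavier block: m₁g − T₁ = m₁a. Lighter block: T₂ − m₂g = m₂a.
Pulley: (T₁ − T₂)R = Iα = I(a/R), so T₁ − T₂ = (I/R²)a = (1/2)M_p a = 2.710·a.
Adding the three: (m₁ − m₂)g = (m₁ + m₂ + 2.710)a, so a = (2.99 − 0.587)(9.81)/(2.99 + 0.587 + 2.710) = 3.750 m/s².
α = a/R = 3.750/0.319 = 11.75 rad/s².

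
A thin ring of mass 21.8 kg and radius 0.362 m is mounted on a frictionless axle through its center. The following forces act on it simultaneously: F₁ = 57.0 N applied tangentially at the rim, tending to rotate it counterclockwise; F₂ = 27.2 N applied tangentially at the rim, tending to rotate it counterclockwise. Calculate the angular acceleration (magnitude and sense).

α ≈ 10.7 rad/s², counterclockwise

I = MR² = (21.8)(0.362)² = 2.857 kg·m².
Taking counterclockwise as positive: τ₁ = +(57.0)(0.362) = +20.63 N·m; τ₂ = +(27.2)(0.362) = +9.846 N·m.
Net torque τ = 30.48 N·m.
α = τ/I = 30.48/2.857 = 10.67 rad/s².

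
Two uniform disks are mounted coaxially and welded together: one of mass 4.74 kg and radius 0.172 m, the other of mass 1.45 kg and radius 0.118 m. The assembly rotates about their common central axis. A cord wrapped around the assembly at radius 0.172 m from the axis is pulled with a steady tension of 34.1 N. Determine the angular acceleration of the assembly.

α ≈ 73.1 rad/s²

I = ½M₁R₁² + ½M₂R₂² = ½(4.74)(0.172)² + ½(1.45)(0.118)² = 0.08021 kg·m².
τ = F r = (34.1)(0.172) = 5.865 N·m.
α = τ/I = 5.865/0.08021 = 73.12 rad/s².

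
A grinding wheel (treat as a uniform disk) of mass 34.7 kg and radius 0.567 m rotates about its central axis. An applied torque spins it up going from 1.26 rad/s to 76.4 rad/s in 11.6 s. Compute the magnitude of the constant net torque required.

I = ½MR² = (1/2)(34.7)(0.567)² = 5.578 kg·m².
α = Δω/Δt = (76.4 − 1.26)/11.6 = 6.478 rad/s².
τ = Iα = (5.578)(6.478) = 36.13 N·m.

τ ≈ 36.1 N·m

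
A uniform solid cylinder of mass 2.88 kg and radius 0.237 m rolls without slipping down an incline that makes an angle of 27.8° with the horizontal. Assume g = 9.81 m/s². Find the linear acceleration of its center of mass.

Translation along the incline: Mg sinθ − f = Ma.
Rotation about the center: fR = Iα with I = ½MR². No-slip gives a = αR, so f = (I/R²)a = (1/2)M a.
Substituting: Mg sinθ = (1 + 0.5000)Ma, so a = g sinθ/(1 + 0.5000) = (9.81) sin 27.8° / 1.500 = 3.050 m/s².

a ≈ 3.05 m/s²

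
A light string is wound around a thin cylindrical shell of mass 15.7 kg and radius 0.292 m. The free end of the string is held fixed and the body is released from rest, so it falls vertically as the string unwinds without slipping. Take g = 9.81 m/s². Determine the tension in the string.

Translation: Mg − T = Ma. Rotation about the center: TR = Iα with I = MR².
With a = αR: T = (I/R²)a = M a, so Mg = (1 + 1.000)Ma.
a = g/(1 + 1.000) = 9.81/2.000 = 4.905 m/s².
T = 1.000·M·a = (1.000)(15.7)(4.905) = 77.01 N.

T ≈ 77.0 N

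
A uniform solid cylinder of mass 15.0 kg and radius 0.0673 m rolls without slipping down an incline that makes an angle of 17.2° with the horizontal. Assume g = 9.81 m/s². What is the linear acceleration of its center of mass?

a ≈ 1.93 m/s²

Translation along the incline: Mg sinθ − f = Ma.
Rotation about the center: fR = Iα with I = ½MR². No-slip gives a = αR, so f = (I/R²)a = (1/2)M a.
Substituting: Mg sinθ = (1 + 0.5000)Ma, so a = g sinθ/(1 + 0.5000) = (9.81) sin 17.2° / 1.500 = 1.934 m/s².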